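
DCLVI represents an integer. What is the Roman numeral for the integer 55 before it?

DCLVI = 656
656 - 55 = 601

DCI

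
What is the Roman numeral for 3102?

Convert 3102 to Roman numerals:
  3102 contains 3×1000 (MMM)
  102 contains 1×100 (C)
  2 contains 2×1 (II)

MMMCII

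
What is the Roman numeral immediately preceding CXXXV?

CXXXV = 135; previous is 134

CXXXIV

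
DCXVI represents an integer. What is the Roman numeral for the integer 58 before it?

DCXVI = 616
616 - 58 = 558

DLVIII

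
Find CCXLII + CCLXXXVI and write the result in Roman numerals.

CCXLII = 242
CCLXXXVI = 286
242 + 286 = 528

DXXVIII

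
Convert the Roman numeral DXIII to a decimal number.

DXIII: D=500, X=10, I=1, I=1, I=1
500 + 10 + 1 + 1 + 1 = 513

513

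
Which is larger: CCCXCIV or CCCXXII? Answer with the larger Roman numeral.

CCCXCIV = 394
CCCXXII = 322
394 is larger

CCCXCIV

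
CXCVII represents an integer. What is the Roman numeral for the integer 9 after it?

CXCVII = 197
197 + 9 = 206

CCVI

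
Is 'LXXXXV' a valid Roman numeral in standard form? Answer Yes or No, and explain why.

'LXXXXV': More than 3 consecutive X's

No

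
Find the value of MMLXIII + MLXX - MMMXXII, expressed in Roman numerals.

MMLXIII = 2063, MLXX = 1070, MMMXXII = 3022
2063 + 1070 = 3133
3133 - 3022 = 111

CXI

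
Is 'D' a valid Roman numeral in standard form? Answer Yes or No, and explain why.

'D': Check the rules: uses only the symbols I, V, X, L, C, D, M; no symbol is repeated more than three times in a row; V, L and D each appear at most once; no smaller symbol precedes a larger one (values never increase from left to right). Value: D = 500. So it is a valid standard Roman numeral.

Yes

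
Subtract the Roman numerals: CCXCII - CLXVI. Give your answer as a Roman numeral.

CCXCII = 292
CLXVI = 166
292 - 166 = 126

CXXVI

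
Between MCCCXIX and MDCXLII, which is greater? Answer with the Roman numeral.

MCCCXIX = 1319
MDCXLII = 1642
1642 is larger

MDCXLII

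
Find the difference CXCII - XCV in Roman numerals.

CXCII = 192
XCV = 95
192 - 95 = 97

XCVII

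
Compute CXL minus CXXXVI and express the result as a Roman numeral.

CXL = 140
CXXXVI = 136
140 - 136 = 4

IV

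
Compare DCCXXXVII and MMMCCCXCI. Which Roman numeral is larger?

DCCXXXVII = 737
MMMCCCXCI = 3391
3391 is larger

MMMCCCXCI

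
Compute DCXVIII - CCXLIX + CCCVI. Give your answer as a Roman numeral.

DCXVIII = 618, CCXLIX = 249, CCCVI = 306
618 - 249 = 369
369 + 306 = 675

DCLXXV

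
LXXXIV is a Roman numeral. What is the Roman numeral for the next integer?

LXXXIV = 84; next is 85

LXXXV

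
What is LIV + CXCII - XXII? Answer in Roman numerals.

LIV = 54, CXCII = 192, XXII = 22
54 + 192 = 246
246 - 22 = 224

CCXXIV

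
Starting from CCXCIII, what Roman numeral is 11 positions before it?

CCXCIII = 293
293 - 11 = 282

CCLXXXII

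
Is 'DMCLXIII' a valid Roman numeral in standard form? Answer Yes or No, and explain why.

'DMCLXIII': Invalid subtractive combination: DM

No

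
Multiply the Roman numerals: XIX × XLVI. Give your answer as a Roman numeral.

XIX = 19
XLVI = 46
19 × 46 = 874

DCCCLXXIV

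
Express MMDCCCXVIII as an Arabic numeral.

MMDCCCXVIII: M=1000, M=1000, D=500, C=100, C=100, C=100, X=10, V=5, I=1, I=1, I=1
1000 + 1000 + 500 + 100 + 100 + 100 + 10 + 5 + 1 + 1 + 1 = 2818

2818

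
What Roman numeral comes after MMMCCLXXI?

MMMCCLXXI = 3271; next is 3272

MMMCCLXXII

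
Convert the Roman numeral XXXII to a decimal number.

XXXII: X=10, X=10, X=10, I=1, I=1
10 + 10 + 10 + 1 + 1 = 32

32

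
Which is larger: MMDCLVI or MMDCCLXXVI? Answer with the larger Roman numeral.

MMDCLVI = 2656
MMDCCLXXVI = 2776
2776 is larger

MMDCCLXXVI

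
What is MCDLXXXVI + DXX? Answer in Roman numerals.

MCDLXXXVI = 1486
DXX = 520
1486 + 520 = 2006

MMVI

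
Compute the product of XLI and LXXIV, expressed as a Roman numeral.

XLI = 41
LXXIV = 74
41 × 74 = 3034

MMMXXXIV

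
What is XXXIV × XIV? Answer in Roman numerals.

XXXIV = 34
XIV = 14
34 × 14 = 476

CDLXXVI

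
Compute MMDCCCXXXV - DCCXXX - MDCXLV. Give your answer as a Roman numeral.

MMDCCCXXXV = 2835, DCCXXX = 730, MDCXLV = 1645
2835 - 730 = 2105
2105 - 1645 = 460

CDLX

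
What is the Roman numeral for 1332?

Convert 1332 to Roman numerals:
  1332 contains 1×1000 (M)
  332 contains 3×100 (CCC)
  32 contains 3×10 (XXX)
  2 contains 2×1 (II)

MCCCXXXII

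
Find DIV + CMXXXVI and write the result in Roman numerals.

DIV = 504
CMXXXVI = 936
504 + 936 = 1440

MCDXL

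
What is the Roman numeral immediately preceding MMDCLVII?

MMDCLVII = 2657; previous is 2656

MMDCLVI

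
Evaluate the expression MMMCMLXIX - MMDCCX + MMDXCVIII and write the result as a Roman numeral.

MMMCMLXIX = 3969, MMDCCX = 2710, MMDXCVIII = 2598
3969 - 2710 = 1259
1259 + 2598 = 3857

MMMDCCCLVII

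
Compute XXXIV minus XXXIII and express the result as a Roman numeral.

XXXIV = 34
XXXIII = 33
34 - 33 = 1

I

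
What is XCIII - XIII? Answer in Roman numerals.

XCIII = 93
XIII = 13
93 - 13 = 80

LXXX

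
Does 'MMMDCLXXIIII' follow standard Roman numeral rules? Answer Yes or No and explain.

'MMMDCLXXIIII': More than 3 consecutive I's

No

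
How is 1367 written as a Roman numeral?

Convert 1367 to Roman numerals:
  1367 contains 1×1000 (M)
  367 contains 3×100 (CCC)
  67 contains 1×50 (L)
  17 contains 1×10 (X)
  7 contains 1×5 (V)
  2 contains 2×1 (II)

MCCCLXVII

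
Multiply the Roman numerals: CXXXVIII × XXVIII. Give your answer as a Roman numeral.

CXXXVIII = 138
XXVIII = 28
138 × 28 = 3864

MMMDCCCLXIV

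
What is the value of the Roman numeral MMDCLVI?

MMDCLVI: M=1000, M=1000, D=500, C=100, L=50, V=5, I=1
1000 + 1000 + 500 + 100 + 50 + 5 + 1 = 2656

2656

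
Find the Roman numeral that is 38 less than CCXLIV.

CCXLIV = 244
244 - 38 = 206

CCVI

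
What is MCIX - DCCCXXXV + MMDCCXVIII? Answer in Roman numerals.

MCIX = 1109, DCCCXXXV = 835, MMDCCXVIII = 2718
1109 - 835 = 274
274 + 2718 = 2992

MMCMXCII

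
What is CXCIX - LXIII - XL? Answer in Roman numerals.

CXCIX = 199, LXIII = 63, XL = 40
199 - 63 = 136
136 - 40 = 96

XCVI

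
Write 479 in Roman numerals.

Convert 479 to Roman numerals:
  479 contains 1×400 (CD)
  79 contains 1×50 (L)
  29 contains 2×10 (XX)
  9 contains 1×9 (IX)

CDLXXIX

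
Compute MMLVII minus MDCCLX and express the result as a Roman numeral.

MMLVII = 2057
MDCCLX = 1760
2057 - 1760 = 297

CCXCVII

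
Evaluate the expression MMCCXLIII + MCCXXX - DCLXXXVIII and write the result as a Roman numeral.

MMCCXLIII = 2243, MCCXXX = 1230, DCLXXXVIII = 688
2243 + 1230 = 3473
3473 - 688 = 2785

MMDCCLXXXV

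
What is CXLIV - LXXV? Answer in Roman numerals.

CXLIV = 144
LXXV = 75
144 - 75 = 69

LXIX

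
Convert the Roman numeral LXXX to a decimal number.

LXXX: L=50, X=10, X=10, X=10
50 + 10 + 10 + 10 = 80

80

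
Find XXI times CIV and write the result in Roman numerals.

XXI = 21
CIV = 104
21 × 104 = 2184

MMCLXXXIV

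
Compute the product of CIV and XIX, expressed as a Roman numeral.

CIV = 104
XIX = 19
104 × 19 = 1976

MCMLXXVI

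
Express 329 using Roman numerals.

Convert 329 to Roman numerals:
  329 contains 3×100 (CCC)
  29 contains 2×10 (XX)
  9 contains 1×9 (IX)

CCCXXIX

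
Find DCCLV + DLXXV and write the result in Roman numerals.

DCCLV = 755
DLXXV = 575
755 + 575 = 1330

MCCCXXX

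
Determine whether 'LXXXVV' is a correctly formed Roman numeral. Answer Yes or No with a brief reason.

'LXXXVV': V should not appear more than once

No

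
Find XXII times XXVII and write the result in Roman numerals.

XXII = 22
XXVII = 27
22 × 27 = 594

DXCIV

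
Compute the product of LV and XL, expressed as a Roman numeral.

LV = 55
XL = 40
55 × 40 = 2200

MMCC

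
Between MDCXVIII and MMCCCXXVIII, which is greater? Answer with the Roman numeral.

MDCXVIII = 1618
MMCCCXXVIII = 2328
2328 is larger

MMCCCXXVIII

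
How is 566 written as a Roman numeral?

Convert 566 to Roman numerals:
  566 contains 1×500 (D)
  66 contains 1×50 (L)
  16 contains 1×10 (X)
  6 contains 1×5 (V)
  1 contains 1×1 (I)

DLXVI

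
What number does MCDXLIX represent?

MCDXLIX: M=1000, CD=400, XL=40, IX=9
1000 + 400 + 40 + 9 = 1449

1449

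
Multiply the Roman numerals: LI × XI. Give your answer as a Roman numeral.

LI = 51
XI = 11
51 × 11 = 561

DLXI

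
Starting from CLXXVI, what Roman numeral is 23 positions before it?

CLXXVI = 176
176 - 23 = 153

CLIII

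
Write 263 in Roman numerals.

Convert 263 to Roman numerals:
  263 contains 2×100 (CC)
  63 contains 1×50 (L)
  13 contains 1×10 (X)
  3 contains 3×1 (III)

CCLXIII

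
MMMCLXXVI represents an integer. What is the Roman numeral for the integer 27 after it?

MMMCLXXVI = 3176
3176 + 27 = 3203

MMMCCIII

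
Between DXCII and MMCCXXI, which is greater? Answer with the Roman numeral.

DXCII = 592
MMCCXXI = 2221
2221 is larger

MMCCXXI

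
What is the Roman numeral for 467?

Convert 467 to Roman numerals:
  467 contains 1×400 (CD)
  67 contains 1×50 (L)
  17 contains 1×10 (X)
  7 contains 1×5 (V)
  2 contains 2×1 (II)

CDLXVII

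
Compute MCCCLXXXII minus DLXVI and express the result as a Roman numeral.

MCCCLXXXII = 1382
DLXVI = 566
1382 - 566 = 816

DCCCXVI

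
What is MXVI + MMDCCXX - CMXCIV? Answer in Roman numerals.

MXVI = 1016, MMDCCXX = 2720, CMXCIV = 994
1016 + 2720 = 3736
3736 - 994 = 2742

MMDCCXLII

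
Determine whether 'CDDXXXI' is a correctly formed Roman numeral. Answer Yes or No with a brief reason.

'CDDXXXI': D should not appear more than once

No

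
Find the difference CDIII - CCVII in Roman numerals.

CDIII = 403
CCVII = 207
403 - 207 = 196

CXCVI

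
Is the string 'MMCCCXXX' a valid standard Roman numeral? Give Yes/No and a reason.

'MMCCCXXX': Check the rules: uses only the symbols I, V, X, L, C, D, M; no symbol is repeated more than three times in a row; V, L and D each appear at most once; no smaller symbol precedes a larger one (values never increase from left to right). Value: M (1000) + M (1000) + C (100) + C (100) + C (100) + X (10) + X (10) + X (10) = 2330. So it is a valid standard Roman numeral.

Yes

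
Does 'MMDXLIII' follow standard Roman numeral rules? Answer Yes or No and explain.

'MMDXLIII': Check the rules: uses only the symbols I, V, X, L, C, D, M; no symbol is repeated more than three times in a row; V, L and D each appear at most once; the only place a smaller symbol precedes a larger one is the allowed subtractive pair XL, the symbol right after such a pair (if any) is smaller than the pair's first symbol, and otherwise the values never increase from left to right. Value: M (1000) + M (1000) + D (500) + XL (40) + I (1) + I (1) + I (1) = 2543. So it is a valid standard Roman numeral.

Yes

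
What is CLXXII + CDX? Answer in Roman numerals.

CLXXII = 172
CDX = 410
172 + 410 = 582

DLXXXII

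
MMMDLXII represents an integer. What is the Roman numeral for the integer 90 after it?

MMMDLXII = 3562
3562 + 90 = 3652

MMMDCLII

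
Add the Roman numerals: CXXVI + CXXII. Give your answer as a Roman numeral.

CXXVI = 126
CXXII = 122
126 + 122 = 248

CCXLVIII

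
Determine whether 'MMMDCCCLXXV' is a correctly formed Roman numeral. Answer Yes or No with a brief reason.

'MMMDCCCLXXV': Check the rules: uses only the symbols I, V, X, L, C, D, M; no symbol is repeated more than three times in a row; V, L and D each appear at most once; no smaller symbol precedes a larger one (values never increase from left to right). Value: M (1000) + M (1000) + M (1000) + D (500) + C (100) + C (100) + C (100) + L (50) + X (10) + X (10) + V (5) = 3875. So it is a valid standard Roman numeral.

Yes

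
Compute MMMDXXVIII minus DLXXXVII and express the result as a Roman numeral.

MMMDXXVIII = 3528
DLXXXVII = 587
3528 - 587 = 2941

MMCMXLI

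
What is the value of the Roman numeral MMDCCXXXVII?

MMDCCXXXVII: M=1000, M=1000, D=500, C=100, C=100, X=10, X=10, X=10, V=5, I=1, I=1
1000 + 1000 + 500 + 100 + 100 + 10 + 10 + 10 + 5 + 1 + 1 = 2737

2737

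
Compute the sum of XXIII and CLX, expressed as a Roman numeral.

XXIII = 23
CLX = 160
23 + 160 = 183

CLXXXIII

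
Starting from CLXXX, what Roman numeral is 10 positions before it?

CLXXX = 180
180 - 10 = 170

CLXX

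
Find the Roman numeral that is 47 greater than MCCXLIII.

MCCXLIII = 1243
1243 + 47 = 1290

MCCXC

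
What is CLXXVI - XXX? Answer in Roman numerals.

CLXXVI = 176
XXX = 30
176 - 30 = 146

CXLVI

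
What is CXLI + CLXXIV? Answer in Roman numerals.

CXLI = 141
CLXXIV = 174
141 + 174 = 315

CCCXV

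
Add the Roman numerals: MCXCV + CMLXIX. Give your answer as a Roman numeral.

MCXCV = 1195
CMLXIX = 969
1195 + 969 = 2164

MMCLXIV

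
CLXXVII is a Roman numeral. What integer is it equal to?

CLXXVII: C=100, L=50, X=10, X=10, V=5, I=1, I=1
100 + 50 + 10 + 10 + 5 + 1 + 1 = 177

177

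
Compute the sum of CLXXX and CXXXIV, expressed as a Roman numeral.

CLXXX = 180
CXXXIV = 134
180 + 134 = 314

CCCXIV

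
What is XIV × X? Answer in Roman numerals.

XIV = 14
X = 10
14 × 10 = 140

CXL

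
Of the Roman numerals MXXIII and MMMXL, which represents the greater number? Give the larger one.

MXXIII = 1023
MMMXL = 3040
3040 is larger

MMMXL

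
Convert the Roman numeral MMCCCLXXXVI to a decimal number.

MMCCCLXXXVI: M=1000, M=1000, C=100, C=100, C=100, L=50, X=10, X=10, X=10, V=5, I=1
1000 + 1000 + 100 + 100 + 100 + 50 + 10 + 10 + 10 + 5 + 1 = 2386

2386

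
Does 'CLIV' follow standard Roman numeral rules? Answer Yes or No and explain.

'CLIV': Check the rules: uses only the symbols I, V, X, L, C, D, M; no symbol is repeated more than three times in a row; V, L and D each appear at most once; the only place a smaller symbol precedes a larger one is the allowed subtractive pair IV, the symbol right after such a pair (if any) is smaller than the pair's first symbol, and otherwise the values never increase from left to right. Value: C (100) + L (50) + IV (4) = 154. So it is a valid standard Roman numeral.

Yes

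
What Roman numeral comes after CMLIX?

CMLIX = 959, so the next integer is 959 + 1 = 960

CMLX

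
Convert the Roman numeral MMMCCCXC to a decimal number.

MMMCCCXC: M=1000, M=1000, M=1000, C=100, C=100, C=100, XC=90
1000 + 1000 + 1000 + 100 + 100 + 100 + 90 = 3390

3390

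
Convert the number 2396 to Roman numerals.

Convert 2396 to Roman numerals:
  2396 contains 2×1000 (MM)
  396 contains 3×100 (CCC)
  96 contains 1×90 (XC)
  6 contains 1×5 (V)
  1 contains 1×1 (I)

MMCCCXCVI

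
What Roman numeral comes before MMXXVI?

MMXXVI = 2026; previous is 2025

MMXXV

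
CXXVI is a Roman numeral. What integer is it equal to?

CXXVI: C=100, X=10, X=10, V=5, I=1
100 + 10 + 10 + 5 + 1 = 126

126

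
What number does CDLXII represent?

CDLXII: CD=400, L=50, X=10, I=1, I=1
400 + 50 + 10 + 1 + 1 = 462

462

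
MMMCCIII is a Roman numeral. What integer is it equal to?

MMMCCIII: M=1000, M=1000, M=1000, C=100, C=100, I=1, I=1, I=1
1000 + 1000 + 1000 + 100 + 100 + 1 + 1 + 1 = 3203

3203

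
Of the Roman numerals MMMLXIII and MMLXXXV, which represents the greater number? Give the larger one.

MMMLXIII = 3063
MMLXXXV = 2085
3063 is larger

MMMLXIII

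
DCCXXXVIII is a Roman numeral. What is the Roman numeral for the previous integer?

DCCXXXVIII = 738, so the previous integer is 738 - 1 = 737

DCCXXXVII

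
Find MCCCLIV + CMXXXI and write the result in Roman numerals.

MCCCLIV = 1354
CMXXXI = 931
1354 + 931 = 2285

MMCCLXXXV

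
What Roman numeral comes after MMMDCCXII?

MMMDCCXII = 3712; next is 3713

MMMDCCXIII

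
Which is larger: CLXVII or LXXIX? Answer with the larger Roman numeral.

CLXVII = 167
LXXIX = 79
167 is larger

CLXVII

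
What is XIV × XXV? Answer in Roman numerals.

XIV = 14
XXV = 25
14 × 25 = 350

CCCL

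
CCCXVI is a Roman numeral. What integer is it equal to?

CCCXVI: C=100, C=100, C=100, X=10, V=5, I=1
100 + 100 + 100 + 10 + 5 + 1 = 316

316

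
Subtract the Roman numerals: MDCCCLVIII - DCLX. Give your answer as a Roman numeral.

MDCCCLVIII = 1858
DCLX = 660
1858 - 660 = 1198

MCXCVIII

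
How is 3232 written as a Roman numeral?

Convert 3232 to Roman numerals:
  3232 contains 3×1000 (MMM)
  232 contains 2×100 (CC)
  32 contains 3×10 (XXX)
  2 contains 2×1 (II)

MMMCCXXXII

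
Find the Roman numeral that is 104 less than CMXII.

CMXII = 912
912 - 104 = 808

DCCCVIII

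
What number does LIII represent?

LIII: L=50, I=1, I=1, I=1
50 + 1 + 1 + 1 = 53

53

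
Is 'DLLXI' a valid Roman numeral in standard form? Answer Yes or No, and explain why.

'DLLXI': L should not appear more than once

No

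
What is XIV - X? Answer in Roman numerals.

XIV = 14
X = 10
14 - 10 = 4

IV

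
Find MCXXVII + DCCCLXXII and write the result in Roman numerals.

MCXXVII = 1127
DCCCLXXII = 872
1127 + 872 = 1999

MCMXCIX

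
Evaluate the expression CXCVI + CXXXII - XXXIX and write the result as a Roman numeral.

CXCVI = 196, CXXXII = 132, XXXIX = 39
196 + 132 = 328
328 - 39 = 289

CCLXXXIX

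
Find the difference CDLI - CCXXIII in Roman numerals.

CDLI = 451
CCXXIII = 223
451 - 223 = 228

CCXXVIII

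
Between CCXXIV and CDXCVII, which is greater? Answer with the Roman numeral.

CCXXIV = 224
CDXCVII = 497
497 is larger

CDXCVII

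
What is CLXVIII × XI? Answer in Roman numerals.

CLXVIII = 168
XI = 11
168 × 11 = 1848

MDCCCXLVIII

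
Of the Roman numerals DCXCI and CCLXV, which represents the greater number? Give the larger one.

DCXCI = 691
CCLXV = 265
691 is larger

DCXCI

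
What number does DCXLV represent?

DCXLV: D=500, C=100, XL=40, V=5
500 + 100 + 40 + 5 = 645

645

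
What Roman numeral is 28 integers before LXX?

LXX = 70
70 - 28 = 42

XLII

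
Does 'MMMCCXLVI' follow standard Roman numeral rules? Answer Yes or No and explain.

'MMMCCXLVI': Check the rules: uses only the symbols I, V, X, L, C, D, M; no symbol is repeated more than three times in a row; V, L and D each appear at most once; the only place a smaller symbol precedes a larger one is the allowed subtractive pair XL, the symbol right after such a pair (if any) is smaller than the pair's first symbol, and otherwise the values never increase from left to right. Value: M (1000) + M (1000) + M (1000) + C (100) + C (100) + XL (40) + V (5) + I (1) = 3246. So it is a valid standard Roman numeral.

Yes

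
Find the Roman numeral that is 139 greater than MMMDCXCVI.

MMMDCXCVI = 3696
3696 + 139 = 3835

MMMDCCCXXXV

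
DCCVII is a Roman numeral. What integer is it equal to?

DCCVII: D=500, C=100, C=100, V=5, I=1, I=1
500 + 100 + 100 + 5 + 1 + 1 = 707

707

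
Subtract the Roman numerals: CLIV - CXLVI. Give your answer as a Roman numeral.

CLIV = 154
CXLVI = 146
154 - 146 = 8

VIII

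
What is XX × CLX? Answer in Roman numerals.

XX = 20
CLX = 160
20 × 160 = 3200

MMMCC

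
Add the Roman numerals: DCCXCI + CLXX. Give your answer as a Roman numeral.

DCCXCI = 791
CLXX = 170
791 + 170 = 961

CMLXI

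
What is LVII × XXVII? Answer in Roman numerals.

LVII = 57
XXVII = 27
57 × 27 = 1539

MDXXXIX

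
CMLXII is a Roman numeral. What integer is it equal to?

CMLXII: CM=900, L=50, X=10, I=1, I=1
900 + 50 + 10 + 1 + 1 = 962

962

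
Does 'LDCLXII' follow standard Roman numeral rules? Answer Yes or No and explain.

'LDCLXII': L should not appear more than once

No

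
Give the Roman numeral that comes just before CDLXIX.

CDLXIX = 469, so the previous integer is 469 - 1 = 468

CDLXVIII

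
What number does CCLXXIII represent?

CCLXXIII: C=100, C=100, L=50, X=10, X=10, I=1, I=1, I=1
100 + 100 + 50 + 10 + 10 + 1 + 1 + 1 = 273

273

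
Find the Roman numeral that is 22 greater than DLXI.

DLXI = 561
561 + 22 = 583

DLXXXIII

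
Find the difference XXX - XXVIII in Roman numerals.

XXX = 30
XXVIII = 28
30 - 28 = 2

II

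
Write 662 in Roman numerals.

Convert 662 to Roman numerals:
  662 contains 1×500 (D)
  162 contains 1×100 (C)
  62 contains 1×50 (L)
  12 contains 1×10 (X)
  2 contains 2×1 (II)

DCLXII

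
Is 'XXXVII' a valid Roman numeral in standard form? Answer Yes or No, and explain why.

'XXXVII': Check the rules: uses only the symbols I, V, X, L, C, D, M; no symbol is repeated more than three times in a row; V, L and D each appear at most once; no smaller symbol precedes a larger one (values never increase from left to right). Value: X (10) + X (10) + X (10) + V (5) + I (1) + I (1) = 37. So it is a valid standard Roman numeral.

Yes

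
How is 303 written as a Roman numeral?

Convert 303 to Roman numerals:
  303 contains 3×100 (CCC)
  3 contains 3×1 (III)

CCCIII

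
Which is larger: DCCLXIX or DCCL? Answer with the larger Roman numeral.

DCCLXIX = 769
DCCL = 750
769 is larger

DCCLXIX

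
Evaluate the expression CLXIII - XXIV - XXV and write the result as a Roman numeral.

CLXIII = 163, XXIV = 24, XXV = 25
163 - 24 = 139
139 - 25 = 114

CXIV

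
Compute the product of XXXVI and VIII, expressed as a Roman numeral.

XXXVI = 36
VIII = 8
36 × 8 = 288

CCLXXXVIII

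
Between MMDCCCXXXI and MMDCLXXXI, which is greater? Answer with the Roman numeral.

MMDCCCXXXI = 2831
MMDCLXXXI = 2681
2831 is larger

MMDCCCXXXI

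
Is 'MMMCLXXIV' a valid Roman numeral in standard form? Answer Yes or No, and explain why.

'MMMCLXXIV': Check the rules: uses only the symbols I, V, X, L, C, D, M; no symbol is repeated more than three times in a row; V, L and D each appear at most once; the only place a smaller symbol precedes a larger one is the allowed subtractive pair IV, the symbol right after such a pair (if any) is smaller than the pair's first symbol, and otherwise the values never increase from left to right. Value: M (1000) + M (1000) + M (1000) + C (100) + L (50) + X (10) + X (10) + IV (4) = 3174. So it is a valid standard Roman numeral.

Yes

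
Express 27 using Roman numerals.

Convert 27 to Roman numerals:
  27 contains 2×10 (XX)
  7 contains 1×5 (V)
  2 contains 2×1 (II)

XXVII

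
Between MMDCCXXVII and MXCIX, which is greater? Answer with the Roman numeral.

MMDCCXXVII = 2727
MXCIX = 1099
2727 is larger

MMDCCXXVII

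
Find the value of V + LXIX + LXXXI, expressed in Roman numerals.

V = 5, LXIX = 69, LXXXI = 81
5 + 69 = 74
74 + 81 = 155

CLV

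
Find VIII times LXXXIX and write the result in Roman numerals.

VIII = 8
LXXXIX = 89
8 × 89 = 712

DCCXII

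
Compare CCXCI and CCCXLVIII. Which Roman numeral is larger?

CCXCI = 291
CCCXLVIII = 348
348 is larger

CCCXLVIII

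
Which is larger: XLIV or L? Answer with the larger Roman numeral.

XLIV = 44
L = 50
50 is larger

L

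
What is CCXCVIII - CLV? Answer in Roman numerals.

CCXCVIII = 298
CLV = 155
298 - 155 = 143

CXLIII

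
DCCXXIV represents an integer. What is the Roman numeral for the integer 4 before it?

DCCXXIV = 724
724 - 4 = 720

DCCXX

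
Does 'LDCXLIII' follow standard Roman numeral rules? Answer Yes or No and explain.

'LDCXLIII': L should not appear more than once

No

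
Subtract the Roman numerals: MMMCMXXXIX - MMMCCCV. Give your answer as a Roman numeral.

MMMCMXXXIX = 3939
MMMCCCV = 3305
3939 - 3305 = 634

DCXXXIV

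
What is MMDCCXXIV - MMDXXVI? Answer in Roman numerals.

MMDCCXXIV = 2724
MMDXXVI = 2526
2724 - 2526 = 198

CXCVIII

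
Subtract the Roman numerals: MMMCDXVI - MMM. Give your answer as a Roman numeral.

MMMCDXVI = 3416
MMM = 3000
3416 - 3000 = 416

CDXVI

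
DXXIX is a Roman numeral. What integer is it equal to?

DXXIX: D=500, X=10, X=10, IX=9
500 + 10 + 10 + 9 = 529

529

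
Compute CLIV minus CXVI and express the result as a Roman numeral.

CLIV = 154
CXVI = 116
154 - 116 = 38

XXXVIII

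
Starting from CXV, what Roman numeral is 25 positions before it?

CXV = 115
115 - 25 = 90

XC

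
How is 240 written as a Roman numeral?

Convert 240 to Roman numerals:
  240 contains 2×100 (CC)
  40 contains 1×40 (XL)

CCXL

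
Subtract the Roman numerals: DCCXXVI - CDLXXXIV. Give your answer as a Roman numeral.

DCCXXVI = 726
CDLXXXIV = 484
726 - 484 = 242

CCXLII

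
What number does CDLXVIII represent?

CDLXVIII: CD=400, L=50, X=10, V=5, I=1, I=1, I=1
400 + 50 + 10 + 5 + 1 + 1 + 1 = 468

468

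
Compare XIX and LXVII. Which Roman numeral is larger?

XIX = 19
LXVII = 67
67 is larger

LXVII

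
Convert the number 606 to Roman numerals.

Convert 606 to Roman numerals:
  606 contains 1×500 (D)
  106 contains 1×100 (C)
  6 contains 1×5 (V)
  1 contains 1×1 (I)

DCVI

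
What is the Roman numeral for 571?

Convert 571 to Roman numerals:
  571 contains 1×500 (D)
  71 contains 1×50 (L)
  21 contains 2×10 (XX)
  1 contains 1×1 (I)

DLXXI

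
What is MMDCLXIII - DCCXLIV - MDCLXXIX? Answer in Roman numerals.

MMDCLXIII = 2663, DCCXLIV = 744, MDCLXXIX = 1679
2663 - 744 = 1919
1919 - 1679 = 240

CCXL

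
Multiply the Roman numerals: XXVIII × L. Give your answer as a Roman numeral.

XXVIII = 28
L = 50
28 × 50 = 1400

MCD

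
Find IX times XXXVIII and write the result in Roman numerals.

IX = 9
XXXVIII = 38
9 × 38 = 342

CCCXLII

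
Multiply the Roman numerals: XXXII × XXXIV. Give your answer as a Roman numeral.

XXXII = 32
XXXIV = 34
32 × 34 = 1088

MLXXXVIII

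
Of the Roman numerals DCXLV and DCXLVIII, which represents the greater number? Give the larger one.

DCXLV = 645
DCXLVIII = 648
648 is larger

DCXLVIII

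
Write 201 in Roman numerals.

Convert 201 to Roman numerals:
  201 contains 2×100 (CC)
  1 contains 1×1 (I)

CCI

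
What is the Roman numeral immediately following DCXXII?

DCXXII = 622; next is 623

DCXXIII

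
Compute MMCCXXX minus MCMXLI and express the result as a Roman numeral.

MMCCXXX = 2230
MCMXLI = 1941
2230 - 1941 = 289

CCLXXXIX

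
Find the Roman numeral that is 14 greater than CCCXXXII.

CCCXXXII = 332
332 + 14 = 346

CCCXLVI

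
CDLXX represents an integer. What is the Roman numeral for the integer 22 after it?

CDLXX = 470
470 + 22 = 492

CDXCII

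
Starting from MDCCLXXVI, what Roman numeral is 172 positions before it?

MDCCLXXVI = 1776
1776 - 172 = 1604

MDCIV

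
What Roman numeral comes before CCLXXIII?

CCLXXIII = 273; previous is 272

CCLXXII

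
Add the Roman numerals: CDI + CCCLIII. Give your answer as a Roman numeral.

CDI = 401
CCCLIII = 353
401 + 353 = 754

DCCLIV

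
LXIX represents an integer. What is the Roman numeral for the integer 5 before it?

LXIX = 69
69 - 5 = 64

LXIV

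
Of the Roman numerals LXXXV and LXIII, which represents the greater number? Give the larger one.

LXXXV = 85
LXIII = 63
85 is larger

LXXXV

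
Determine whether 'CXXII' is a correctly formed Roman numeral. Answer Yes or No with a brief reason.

'CXXII': Check the rules: uses only the symbols I, V, X, L, C, D, M; no symbol is repeated more than three times in a row; V, L and D each appear at most once; no smaller symbol precedes a larger one (values never increase from left to right). Value: C (100) + X (10) + X (10) + I (1) + I (1) = 122. So it is a valid standard Roman numeral.

Yes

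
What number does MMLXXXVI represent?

MMLXXXVI: M=1000, M=1000, L=50, X=10, X=10, X=10, V=5, I=1
1000 + 1000 + 50 + 10 + 10 + 10 + 5 + 1 = 2086

2086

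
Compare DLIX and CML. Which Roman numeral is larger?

DLIX = 559
CML = 950
950 is larger

CML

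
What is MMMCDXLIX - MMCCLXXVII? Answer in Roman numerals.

MMMCDXLIX = 3449
MMCCLXXVII = 2277
3449 - 2277 = 1172

MCLXXII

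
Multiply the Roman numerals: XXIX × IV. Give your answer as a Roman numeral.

XXIX = 29
IV = 4
29 × 4 = 116

CXVI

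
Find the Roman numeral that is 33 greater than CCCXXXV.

CCCXXXV = 335
335 + 33 = 368

CCCLXVIII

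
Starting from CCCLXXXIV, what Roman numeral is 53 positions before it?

CCCLXXXIV = 384
384 - 53 = 331

CCCXXXI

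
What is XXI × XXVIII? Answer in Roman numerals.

XXI = 21
XXVIII = 28
21 × 28 = 588

DLXXXVIII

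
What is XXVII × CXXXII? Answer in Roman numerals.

XXVII = 27
CXXXII = 132
27 × 132 = 3564

MMMDLXIV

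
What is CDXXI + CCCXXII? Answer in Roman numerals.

CDXXI = 421
CCCXXII = 322
421 + 322 = 743

DCCXLIII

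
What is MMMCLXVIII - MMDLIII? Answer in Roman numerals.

MMMCLXVIII = 3168
MMDLIII = 2553
3168 - 2553 = 615

DCXV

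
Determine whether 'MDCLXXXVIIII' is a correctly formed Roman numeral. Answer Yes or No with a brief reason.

'MDCLXXXVIIII': More than 3 consecutive I's

No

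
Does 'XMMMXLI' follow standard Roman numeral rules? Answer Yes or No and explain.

'XMMMXLI': Invalid subtractive combination: XM

No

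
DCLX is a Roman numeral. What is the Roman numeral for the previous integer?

DCLX = 660, so the previous integer is 660 - 1 = 659

DCLIX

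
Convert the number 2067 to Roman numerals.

Convert 2067 to Roman numerals:
  2067 contains 2×1000 (MM)
  67 contains 1×50 (L)
  17 contains 1×10 (X)
  7 contains 1×5 (V)
  2 contains 2×1 (II)

MMLXVII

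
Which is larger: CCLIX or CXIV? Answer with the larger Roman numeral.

CCLIX = 259
CXIV = 114
259 is larger

CCLIX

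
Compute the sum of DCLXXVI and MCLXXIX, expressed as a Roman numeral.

DCLXXVI = 676
MCLXXIX = 1179
676 + 1179 = 1855

MDCCCLV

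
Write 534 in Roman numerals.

Convert 534 to Roman numerals:
  534 contains 1×500 (D)
  34 contains 3×10 (XXX)
  4 contains 1×4 (IV)

DXXXIV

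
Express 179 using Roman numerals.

Convert 179 to Roman numerals:
  179 contains 1×100 (C)
  79 contains 1×50 (L)
  29 contains 2×10 (XX)
  9 contains 1×9 (IX)

CLXXIX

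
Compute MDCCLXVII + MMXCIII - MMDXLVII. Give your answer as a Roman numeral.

MDCCLXVII = 1767, MMXCIII = 2093, MMDXLVII = 2547
1767 + 2093 = 3860
3860 - 2547 = 1313

MCCCXIII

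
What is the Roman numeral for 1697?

Convert 1697 to Roman numerals:
  1697 contains 1×1000 (M)
  697 contains 1×500 (D)
  197 contains 1×100 (C)
  97 contains 1×90 (XC)
  7 contains 1×5 (V)
  2 contains 2×1 (II)

MDCXCVII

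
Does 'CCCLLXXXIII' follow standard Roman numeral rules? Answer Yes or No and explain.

'CCCLLXXXIII': L should not appear more than once

No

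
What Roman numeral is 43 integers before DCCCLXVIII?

DCCCLXVIII = 868
868 - 43 = 825

DCCCXXV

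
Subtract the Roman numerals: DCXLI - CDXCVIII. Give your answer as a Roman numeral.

DCXLI = 641
CDXCVIII = 498
641 - 498 = 143

CXLIII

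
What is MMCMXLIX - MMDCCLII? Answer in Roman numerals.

MMCMXLIX = 2949
MMDCCLII = 2752
2949 - 2752 = 197

CXCVII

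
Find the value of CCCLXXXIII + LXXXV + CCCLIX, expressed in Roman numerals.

CCCLXXXIII = 383, LXXXV = 85, CCCLIX = 359
383 + 85 = 468
468 + 359 = 827

DCCCXXVII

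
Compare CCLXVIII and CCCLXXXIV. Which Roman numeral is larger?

CCLXVIII = 268
CCCLXXXIV = 384
384 is larger

CCCLXXXIV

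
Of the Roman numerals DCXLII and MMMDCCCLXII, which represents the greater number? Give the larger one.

DCXLII = 642
MMMDCCCLXII = 3862
3862 is larger

MMMDCCCLXII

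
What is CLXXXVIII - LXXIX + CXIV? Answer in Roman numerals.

CLXXXVIII = 188, LXXIX = 79, CXIV = 114
188 - 79 = 109
109 + 114 = 223

CCXXIII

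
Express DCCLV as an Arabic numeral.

DCCLV: D=500, C=100, C=100, L=50, V=5
500 + 100 + 100 + 50 + 5 = 755

755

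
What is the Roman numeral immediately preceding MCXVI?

MCXVI = 1116, so the previous integer is 1116 - 1 = 1115

MCXV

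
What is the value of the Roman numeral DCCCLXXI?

DCCCLXXI: D=500, C=100, C=100, C=100, L=50, X=10, X=10, I=1
500 + 100 + 100 + 100 + 50 + 10 + 10 + 1 = 871

871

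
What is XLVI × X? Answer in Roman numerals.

XLVI = 46
X = 10
46 × 10 = 460

CDLX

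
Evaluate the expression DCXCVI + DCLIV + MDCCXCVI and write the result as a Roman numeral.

DCXCVI = 696, DCLIV = 654, MDCCXCVI = 1796
696 + 654 = 1350
1350 + 1796 = 3146

MMMCXLVI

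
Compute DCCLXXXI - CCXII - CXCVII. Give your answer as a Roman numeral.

DCCLXXXI = 781, CCXII = 212, CXCVII = 197
781 - 212 = 569
569 - 197 = 372

CCCLXXII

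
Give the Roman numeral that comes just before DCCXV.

DCCXV = 715; previous is 714

DCCXIV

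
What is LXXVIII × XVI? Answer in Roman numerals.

LXXVIII = 78
XVI = 16
78 × 16 = 1248

MCCXLVIII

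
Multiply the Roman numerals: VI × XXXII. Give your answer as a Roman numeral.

VI = 6
XXXII = 32
6 × 32 = 192

CXCII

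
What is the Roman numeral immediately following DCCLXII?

DCCLXII = 762, so the next integer is 762 + 1 = 763

DCCLXIII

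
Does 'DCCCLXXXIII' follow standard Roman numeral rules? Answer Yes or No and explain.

'DCCCLXXXIII': Check the rules: uses only the symbols I, V, X, L, C, D, M; no symbol is repeated more than three times in a row; V, L and D each appear at most once; no smaller symbol precedes a larger one (values never increase from left to right). Value: D (500) + C (100) + C (100) + C (100) + L (50) + X (10) + X (10) + X (10) + I (1) + I (1) + I (1) = 883. So it is a valid standard Roman numeral.

Yes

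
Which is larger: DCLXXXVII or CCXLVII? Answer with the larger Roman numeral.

DCLXXXVII = 687
CCXLVII = 247
687 is larger

DCLXXXVII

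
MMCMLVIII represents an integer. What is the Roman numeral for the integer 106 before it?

MMCMLVIII = 2958
2958 - 106 = 2852

MMDCCCLII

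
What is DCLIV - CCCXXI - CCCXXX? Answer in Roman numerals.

DCLIV = 654, CCCXXI = 321, CCCXXX = 330
654 - 321 = 333
333 - 330 = 3

III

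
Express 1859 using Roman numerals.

Convert 1859 to Roman numerals:
  1859 contains 1×1000 (M)
  859 contains 1×500 (D)
  359 contains 3×100 (CCC)
  59 contains 1×50 (L)
  9 contains 1×9 (IX)

MDCCCLIX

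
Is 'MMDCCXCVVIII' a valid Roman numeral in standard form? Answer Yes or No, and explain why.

'MMDCCXCVVIII': V should not appear more than once

No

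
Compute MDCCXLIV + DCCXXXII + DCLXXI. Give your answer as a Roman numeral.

MDCCXLIV = 1744, DCCXXXII = 732, DCLXXI = 671
1744 + 732 = 2476
2476 + 671 = 3147

MMMCXLVII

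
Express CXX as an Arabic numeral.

CXX: C=100, X=10, X=10
100 + 10 + 10 = 120

120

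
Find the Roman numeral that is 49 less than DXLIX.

DXLIX = 549
549 - 49 = 500

D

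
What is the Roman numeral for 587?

Convert 587 to Roman numerals:
  587 contains 1×500 (D)
  87 contains 1×50 (L)
  37 contains 3×10 (XXX)
  7 contains 1×5 (V)
  2 contains 2×1 (II)

DLXXXVII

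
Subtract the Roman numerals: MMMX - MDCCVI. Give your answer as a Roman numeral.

MMMX = 3010
MDCCVI = 1706
3010 - 1706 = 1304

MCCCIV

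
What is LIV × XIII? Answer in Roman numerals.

LIV = 54
XIII = 13
54 × 13 = 702

DCCII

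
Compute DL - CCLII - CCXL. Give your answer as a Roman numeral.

DL = 550, CCLII = 252, CCXL = 240
550 - 252 = 298
298 - 240 = 58

LVIII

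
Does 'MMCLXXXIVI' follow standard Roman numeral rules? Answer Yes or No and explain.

'MMCLXXXIVI': I cannot come right after the subtractive pair IV: once I is subtracted in IV, the next symbol must be smaller than I

No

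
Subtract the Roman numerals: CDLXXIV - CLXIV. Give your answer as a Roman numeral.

CDLXXIV = 474
CLXIV = 164
474 - 164 = 310

CCCX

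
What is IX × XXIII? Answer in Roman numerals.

IX = 9
XXIII = 23
9 × 23 = 207

CCVII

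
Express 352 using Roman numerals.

Convert 352 to Roman numerals:
  352 contains 3×100 (CCC)
  52 contains 1×50 (L)
  2 contains 2×1 (II)

CCCLII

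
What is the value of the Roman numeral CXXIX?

CXXIX: C=100, X=10, X=10, IX=9
100 + 10 + 10 + 9 = 129

129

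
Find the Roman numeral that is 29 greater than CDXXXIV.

CDXXXIV = 434
434 + 29 = 463

CDLXIII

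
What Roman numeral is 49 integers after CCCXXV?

CCCXXV = 325
325 + 49 = 374

CCCLXXIV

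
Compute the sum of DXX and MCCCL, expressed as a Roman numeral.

DXX = 520
MCCCL = 1350
520 + 1350 = 1870

MDCCCLXX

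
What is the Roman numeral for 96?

Convert 96 to Roman numerals:
  96 contains 1×90 (XC)
  6 contains 1×5 (V)
  1 contains 1×1 (I)

XCVI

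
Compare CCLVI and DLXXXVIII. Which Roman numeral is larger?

CCLVI = 256
DLXXXVIII = 588
588 is larger

DLXXXVIII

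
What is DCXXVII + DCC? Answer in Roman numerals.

DCXXVII = 627
DCC = 700
627 + 700 = 1327

MCCCXXVII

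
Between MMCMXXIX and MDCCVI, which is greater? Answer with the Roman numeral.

MMCMXXIX = 2929
MDCCVI = 1706
2929 is larger

MMCMXXIX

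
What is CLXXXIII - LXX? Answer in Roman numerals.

CLXXXIII = 183
LXX = 70
183 - 70 = 113

CXIII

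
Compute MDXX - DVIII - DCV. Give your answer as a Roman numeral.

MDXX = 1520, DVIII = 508, DCV = 605
1520 - 508 = 1012
1012 - 605 = 407

CDVII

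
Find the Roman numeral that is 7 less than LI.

LI = 51
51 - 7 = 44

XLIV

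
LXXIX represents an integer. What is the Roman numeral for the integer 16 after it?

LXXIX = 79
79 + 16 = 95

XCV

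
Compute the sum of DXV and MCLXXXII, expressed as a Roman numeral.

DXV = 515
MCLXXXII = 1182
515 + 1182 = 1697

MDCXCVII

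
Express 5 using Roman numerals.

Convert 5 to Roman numerals:
  5 contains 1×5 (V)

V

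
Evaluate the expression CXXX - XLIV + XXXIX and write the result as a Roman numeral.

CXXX = 130, XLIV = 44, XXXIX = 39
130 - 44 = 86
86 + 39 = 125

CXXV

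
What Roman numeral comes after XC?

XC = 90; next is 91

XCI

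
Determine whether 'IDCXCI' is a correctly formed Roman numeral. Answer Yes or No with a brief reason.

'IDCXCI': Invalid subtractive combination: ID

No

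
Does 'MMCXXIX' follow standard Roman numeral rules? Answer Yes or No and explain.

'MMCXXIX': Check the rules: uses only the symbols I, V, X, L, C, D, M; no symbol is repeated more than three times in a row; V, L and D each appear at most once; the only place a smaller symbol precedes a larger one is the allowed subtractive pair IX, the symbol right after such a pair (if any) is smaller than the pair's first symbol, and otherwise the values never increase from left to right. Value: M (1000) + M (1000) + C (100) + X (10) + X (10) + IX (9) = 2129. So it is a valid standard Roman numeral.

Yes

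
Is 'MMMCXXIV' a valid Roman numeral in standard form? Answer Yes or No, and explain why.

'MMMCXXIV': Check the rules: uses only the symbols I, V, X, L, C, D, M; no symbol is repeated more than three times in a row; V, L and D each appear at most once; the only place a smaller symbol precedes a larger one is the allowed subtractive pair IV, the symbol right after such a pair (if any) is smaller than the pair's first symbol, and otherwise the values never increase from left to right. Value: M (1000) + M (1000) + M (1000) + C (100) + X (10) + X (10) + IV (4) = 3124. So it is a valid standard Roman numeral.

Yes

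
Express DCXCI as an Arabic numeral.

DCXCI: D=500, C=100, XC=90, I=1
500 + 100 + 90 + 1 = 691

691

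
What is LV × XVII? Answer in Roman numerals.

LV = 55
XVII = 17
55 × 17 = 935

CMXXXV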